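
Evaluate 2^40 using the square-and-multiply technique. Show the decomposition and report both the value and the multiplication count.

Computing 2^40 by squaring (build up from 2^1; each line after the first costs one multiplication):

2^1 = 2
2^2 = (2^1)^2 = 2^2 = 4
2^4 = (2^2)^2 = 4^2 = 16
2^5 = 2 * 2^4 = 2 * 16 = 32
2^10 = (2^5)^2 = 32^2 = 1024
2^20 = (2^10)^2 = 1024^2 = 1048576
2^40 = (2^20)^2 = 1048576^2 = 1099511627776

Result: 1099511627776
Multiplications needed: 6 (6 lines after 2^1)

2^40 = 1099511627776. Using exponentiation by squaring, this requires 6 multiplications. The key idea: if the exponent is even, square the half-power; if odd, multiply by the base once.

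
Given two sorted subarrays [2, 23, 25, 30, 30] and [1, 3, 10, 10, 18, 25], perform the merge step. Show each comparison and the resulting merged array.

Merging process:

Compare 2 vs 1: take 1 from right. Merged: [1]
Compare 2 vs 3: take 2 from left. Merged: [1, 2]
Compare 23 vs 3: take 3 from right. Merged: [1, 2, 3]
Compare 23 vs 10: take 10 from right. Merged: [1, 2, 3, 10]
Compare 23 vs 10: take 10 from right. Merged: [1, 2, 3, 10, 10]
Compare 23 vs 18: take 18 from right. Merged: [1, 2, 3, 10, 10, 18]
Compare 23 vs 25: take 23 from left. Merged: [1, 2, 3, 10, 10, 18, 23]
Compare 25 vs 25: take 25 from left. Merged: [1, 2, 3, 10, 10, 18, 23, 25]
Compare 30 vs 25: take 25 from right. Merged: [1, 2, 3, 10, 10, 18, 23, 25, 25]
Append remaining from left: [30, 30]. Merged: [1, 2, 3, 10, 10, 18, 23, 25, 25, 30, 30]

Final merged array: [1, 2, 3, 10, 10, 18, 23, 25, 25, 30, 30]
Total comparisons: 9

The merged array is [1, 2, 3, 10, 10, 18, 23, 25, 25, 30, 30], requiring 9 comparisons. The merge step runs in O(n) time where n is the total number of elements.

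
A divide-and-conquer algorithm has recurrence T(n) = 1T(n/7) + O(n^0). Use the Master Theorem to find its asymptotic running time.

Master Theorem for T(n) = 1T(n/7) + O(n^0):

a = 1, b = 7, c = 0
log_b(a) = log_7(1) = 0.0000

Case 2: c = 0 = log_7(1) = 0.0000
T(n) = O(n^0 log n) = O(log n)

For T(n) = 1T(n/7) + O(n^0): log_7(1) = 0.0000. This is Case 2 of the Master Theorem (c = log_b(a), equal work at all levels), giving O(log n).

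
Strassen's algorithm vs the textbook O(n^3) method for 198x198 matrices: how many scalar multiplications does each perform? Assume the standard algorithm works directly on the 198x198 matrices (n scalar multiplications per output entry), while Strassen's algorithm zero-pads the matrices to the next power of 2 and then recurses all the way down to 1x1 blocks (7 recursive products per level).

Matrix multiplication for 198x198 matrices:

Strassen's algorithm requires power-of-2 dimensions. Pad 198x198 to 256x256 (next power of 2).

Standard algorithm: 198^3 = 7762392 multiplications
Strassen's algorithm: 7^(log2(256)) = 7^8 = 5764801 multiplications
Savings: 7762392 - 5764801 = 1997591 multiplications

Standard: 7762392 multiplications (198^3). Strassen: 5764801 multiplications (7^8, after padding to 256x256). Strassen reduces 8 recursive multiplications to 7 at each level.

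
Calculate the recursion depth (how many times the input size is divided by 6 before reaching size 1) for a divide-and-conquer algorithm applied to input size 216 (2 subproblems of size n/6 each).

For divide and conquer with division factor 6:

Problem sizes at each level:
Level 0: 216
Level 1: 36
Level 2: 6
Level 3: 1

The root is level 0 and the size-1 base case is level 3 (the tree spans levels 0 through 3, i.e. 4 levels counting the root), so the depth is the number of divisions: log_6(216) = 3

The recursion tree depth is log_6(216) = 3. At each level, the problem size is divided by 6, so it takes 3 divisions to reduce to a base case of size 1. The algorithm makes 2 recursive calls at each level.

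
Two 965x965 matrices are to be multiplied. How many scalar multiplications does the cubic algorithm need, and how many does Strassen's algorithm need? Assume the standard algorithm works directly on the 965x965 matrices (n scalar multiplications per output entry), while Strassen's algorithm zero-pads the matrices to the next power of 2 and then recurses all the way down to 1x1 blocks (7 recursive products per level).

Matrix multiplication for 965x965 matrices:

Strassen's algorithm requires power-of-2 dimensions. Pad 965x965 to 1024x1024 (next power of 2).

Standard algorithm: 965^3 = 898632125 multiplications
Strassen's algorithm: 7^(log2(1024)) = 7^10 = 282475249 multiplications
Savings: 898632125 - 282475249 = 616156876 multiplications

Standard: 898632125 multiplications (965^3). Strassen: 282475249 multiplications (7^10, after padding to 1024x1024). Strassen reduces 8 recursive multiplications to 7 at each level.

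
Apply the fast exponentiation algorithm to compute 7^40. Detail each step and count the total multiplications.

Computing 7^40 by squaring (build up from 7^1; each line after the first costs one multiplication):

7^1 = 7
7^2 = (7^1)^2 = 7^2 = 49
7^4 = (7^2)^2 = 49^2 = 2401
7^5 = 7 * 7^4 = 7 * 2401 = 16807
7^10 = (7^5)^2 = 16807^2 = 282475249
7^20 = (7^10)^2 = 282475249^2 = 79792266297612001
7^40 = (7^20)^2 = 79792266297612001^2 = 6366805760909027985741435139224001

Result: 6366805760909027985741435139224001
Multiplications needed: 6 (6 lines after 7^1)

7^40 = 6366805760909027985741435139224001. Using exponentiation by squaring, this requires 6 multiplications. The key idea: if the exponent is even, square the half-power; if odd, multiply by the base once.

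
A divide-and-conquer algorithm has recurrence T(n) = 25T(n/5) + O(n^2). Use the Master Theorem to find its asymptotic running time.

Master Theorem for T(n) = 25T(n/5) + O(n^2):

a = 25, b = 5, c = 2
log_b(a) = log_5(25) = 2.0000

Case 2: c = 2 = log_5(25) = 2.0000
T(n) = O(n^2 log n) = O(n^2 log n)

For T(n) = 25T(n/5) + O(n^2): log_5(25) = 2.0000. This is Case 2 of the Master Theorem (c = log_b(a), equal work at all levels), giving O(n^2 log n).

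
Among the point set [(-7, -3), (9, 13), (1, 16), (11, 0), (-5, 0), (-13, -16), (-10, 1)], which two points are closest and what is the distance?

Computing all pairwise distances among 7 points:

d((-7, -3), (9, 13)) = 22.6274
d((-7, -3), (1, 16)) = 20.6155
d((-7, -3), (11, 0)) = 18.2483
d((-7, -3), (-5, 0)) = 3.6056 <-- minimum
d((-7, -3), (-13, -16)) = 14.3178
d((-7, -3), (-10, 1)) = 5.0
d((9, 13), (1, 16)) = 8.544
d((9, 13), (11, 0)) = 13.1529
d((9, 13), (-5, 0)) = 19.105
d((9, 13), (-13, -16)) = 36.4005
d((9, 13), (-10, 1)) = 22.4722
d((1, 16), (11, 0)) = 18.868
d((1, 16), (-5, 0)) = 17.088
d((1, 16), (-13, -16)) = 34.9285
d((1, 16), (-10, 1)) = 18.6011
d((11, 0), (-5, 0)) = 16.0
d((11, 0), (-13, -16)) = 28.8444
d((11, 0), (-10, 1)) = 21.0238
d((-5, 0), (-13, -16)) = 17.8885
d((-5, 0), (-10, 1)) = 5.099
d((-13, -16), (-10, 1)) = 17.2627

Closest pair: (-7, -3) and (-5, 0) with distance 3.6056

The closest pair is (-7, -3) and (-5, 0) with Euclidean distance 3.6056. For 7 points, brute-force pairwise comparison is shown above. For large n, the divide-and-conquer algorithm (sort by x, recurse on halves, check the dividing strip) achieves O(n log n).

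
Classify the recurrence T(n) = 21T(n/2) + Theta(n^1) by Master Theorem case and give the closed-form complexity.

Master Theorem for T(n) = 21T(n/2) + O(n^1):

a = 21, b = 2, c = 1
log_b(a) = log_2(21) = 4.3923

Case 1: c = 1 < log_2(21) = 4.3923
T(n) = O(n^(log_2 21))

For T(n) = 21T(n/2) + O(n^1): log_2(21) = 4.3923. This is Case 1 of the Master Theorem (c < log_b(a), work dominated by leaves), giving O(n^(log_2 21)).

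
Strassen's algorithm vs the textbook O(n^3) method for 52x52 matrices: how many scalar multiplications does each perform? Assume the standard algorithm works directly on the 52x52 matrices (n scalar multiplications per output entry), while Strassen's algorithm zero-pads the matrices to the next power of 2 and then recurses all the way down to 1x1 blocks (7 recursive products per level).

Matrix multiplication for 52x52 matrices:

Strassen's algorithm requires power-of-2 dimensions. Pad 52x52 to 64x64 (next power of 2).

Standard algorithm: 52^3 = 140608 multiplications
Strassen's algorithm: 7^(log2(64)) = 7^6 = 117649 multiplications
Savings: 140608 - 117649 = 22959 multiplications

Standard: 140608 multiplications (52^3). Strassen: 117649 multiplications (7^6, after padding to 64x64). Strassen reduces 8 recursive multiplications to 7 at each level.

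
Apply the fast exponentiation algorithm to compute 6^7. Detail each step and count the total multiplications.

Computing 6^7 by squaring (build up from 6^1; each line after the first costs one multiplication):

6^1 = 6
6^2 = (6^1)^2 = 6^2 = 36
6^3 = 6 * 6^2 = 6 * 36 = 216
6^6 = (6^3)^2 = 216^2 = 46656
6^7 = 6 * 6^6 = 6 * 46656 = 279936

Result: 279936
Multiplications needed: 4 (4 lines after 6^1)

6^7 = 279936. Using exponentiation by squaring, this requires 4 multiplications. The key idea: if the exponent is even, square the half-power; if odd, multiply by the base once.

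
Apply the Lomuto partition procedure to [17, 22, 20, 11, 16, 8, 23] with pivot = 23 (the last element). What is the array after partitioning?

Lomuto partition with pivot = 23:

Initial array: [17, 22, 20, 11, 16, 8, 23]

arr[0]=17 <= 23: swap with position 0, array becomes [17, 22, 20, 11, 16, 8, 23]
arr[1]=22 <= 23: swap with position 1, array becomes [17, 22, 20, 11, 16, 8, 23]
arr[2]=20 <= 23: swap with position 2, array becomes [17, 22, 20, 11, 16, 8, 23]
arr[3]=11 <= 23: swap with position 3, array becomes [17, 22, 20, 11, 16, 8, 23]
arr[4]=16 <= 23: swap with position 4, array becomes [17, 22, 20, 11, 16, 8, 23]
arr[5]=8 <= 23: swap with position 5, array becomes [17, 22, 20, 11, 16, 8, 23]

Place pivot at position 6: [17, 22, 20, 11, 16, 8, 23]
Pivot position: 6

After partitioning with pivot 23, the array becomes [17, 22, 20, 11, 16, 8, 23]. The pivot is placed at index 6. All elements to the left of the pivot are <= 23, and all elements to the right are > 23.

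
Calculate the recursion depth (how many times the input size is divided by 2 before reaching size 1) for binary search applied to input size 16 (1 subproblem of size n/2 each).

For divide and conquer with division factor 2:

Problem sizes at each level:
Level 0: 16
Level 1: 8
Level 2: 4
Level 3: 2
Level 4: 1

The root is level 0 and the size-1 base case is level 4 (the tree spans levels 0 through 4, i.e. 5 levels counting the root), so the depth is the number of divisions: log_2(16) = 4

The recursion tree depth is log_2(16) = 4. At each level, the problem size is divided by 2, so it takes 4 divisions to reduce to a base case of size 1. The algorithm makes 1 recursive call at each level.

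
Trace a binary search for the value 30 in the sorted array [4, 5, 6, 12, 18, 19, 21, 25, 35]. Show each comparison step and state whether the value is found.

Binary search for 30 in [4, 5, 6, 12, 18, 19, 21, 25, 35]:

lo=0, hi=8, mid=4, arr[mid]=18 -> 18 < 30, search right half
lo=5, hi=8, mid=6, arr[mid]=21 -> 21 < 30, search right half
lo=7, hi=8, mid=7, arr[mid]=25 -> 25 < 30, search right half
lo=8, hi=8, mid=8, arr[mid]=35 -> 35 > 30, search left half
lo=8 > hi=7, target 30 not found

Binary search determines that 30 is not in the array after 4 comparisons. The search space was exhausted without finding the target.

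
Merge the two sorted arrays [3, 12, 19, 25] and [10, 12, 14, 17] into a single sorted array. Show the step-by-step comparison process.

Merging process:

Compare 3 vs 10: take 3 from left. Merged: [3]
Compare 12 vs 10: take 10 from right. Merged: [3, 10]
Compare 12 vs 12: take 12 from left. Merged: [3, 10, 12]
Compare 19 vs 12: take 12 from right. Merged: [3, 10, 12, 12]
Compare 19 vs 14: take 14 from right. Merged: [3, 10, 12, 12, 14]
Compare 19 vs 17: take 17 from right. Merged: [3, 10, 12, 12, 14, 17]
Append remaining from left: [19, 25]. Merged: [3, 10, 12, 12, 14, 17, 19, 25]

Final merged array: [3, 10, 12, 12, 14, 17, 19, 25]
Total comparisons: 6

The merged array is [3, 10, 12, 12, 14, 17, 19, 25], requiring 6 comparisons. The merge step runs in O(n) time where n is the total number of elements.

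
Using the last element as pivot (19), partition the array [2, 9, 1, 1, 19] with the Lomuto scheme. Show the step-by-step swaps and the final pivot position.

Lomuto partition with pivot = 19:

Initial array: [2, 9, 1, 1, 19]

arr[0]=2 <= 19: swap with position 0, array becomes [2, 9, 1, 1, 19]
arr[1]=9 <= 19: swap with position 1, array becomes [2, 9, 1, 1, 19]
arr[2]=1 <= 19: swap with position 2, array becomes [2, 9, 1, 1, 19]
arr[3]=1 <= 19: swap with position 3, array becomes [2, 9, 1, 1, 19]

Place pivot at position 4: [2, 9, 1, 1, 19]
Pivot position: 4

After partitioning with pivot 19, the array becomes [2, 9, 1, 1, 19]. The pivot is placed at index 4. All elements to the left of the pivot are <= 19, and all elements to the right are > 19.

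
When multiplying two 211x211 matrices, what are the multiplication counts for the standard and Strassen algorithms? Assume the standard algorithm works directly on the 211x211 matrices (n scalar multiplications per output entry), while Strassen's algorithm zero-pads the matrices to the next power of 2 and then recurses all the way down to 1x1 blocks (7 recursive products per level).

Matrix multiplication for 211x211 matrices:

Strassen's algorithm requires power-of-2 dimensions. Pad 211x211 to 256x256 (next power of 2).

Standard algorithm: 211^3 = 9393931 multiplications
Strassen's algorithm: 7^(log2(256)) = 7^8 = 5764801 multiplications
Savings: 9393931 - 5764801 = 3629130 multiplications

Standard: 9393931 multiplications (211^3). Strassen: 5764801 multiplications (7^8, after padding to 256x256). Strassen reduces 8 recursive multiplications to 7 at each level.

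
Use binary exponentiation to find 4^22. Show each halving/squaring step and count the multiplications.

Computing 4^22 by squaring (build up from 4^1; each line after the first costs one multiplication):

4^1 = 4
4^2 = (4^1)^2 = 4^2 = 16
4^4 = (4^2)^2 = 16^2 = 256
4^5 = 4 * 4^4 = 4 * 256 = 1024
4^10 = (4^5)^2 = 1024^2 = 1048576
4^11 = 4 * 4^10 = 4 * 1048576 = 4194304
4^22 = (4^11)^2 = 4194304^2 = 17592186044416

Result: 17592186044416
Multiplications needed: 6 (6 lines after 4^1)

4^22 = 17592186044416. Using exponentiation by squaring, this requires 6 multiplications. The key idea: if the exponent is even, square the half-power; if odd, multiply by the base once.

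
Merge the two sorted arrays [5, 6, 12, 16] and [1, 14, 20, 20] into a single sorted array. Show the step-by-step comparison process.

Merging process:

Compare 5 vs 1: take 1 from right. Merged: [1]
Compare 5 vs 14: take 5 from left. Merged: [1, 5]
Compare 6 vs 14: take 6 from left. Merged: [1, 5, 6]
Compare 12 vs 14: take 12 from left. Merged: [1, 5, 6, 12]
Compare 16 vs 14: take 14 from right. Merged: [1, 5, 6, 12, 14]
Compare 16 vs 20: take 16 from left. Merged: [1, 5, 6, 12, 14, 16]
Append remaining from right: [20, 20]. Merged: [1, 5, 6, 12, 14, 16, 20, 20]

Final merged array: [1, 5, 6, 12, 14, 16, 20, 20]
Total comparisons: 6

The merged array is [1, 5, 6, 12, 14, 16, 20, 20], requiring 6 comparisons. The merge step runs in O(n) time where n is the total number of elements.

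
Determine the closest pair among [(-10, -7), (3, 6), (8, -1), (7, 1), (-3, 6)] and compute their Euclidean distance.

Computing all pairwise distances among 5 points:

d((-10, -7), (3, 6)) = 18.3848
d((-10, -7), (8, -1)) = 18.9737
d((-10, -7), (7, 1)) = 18.7883
d((-10, -7), (-3, 6)) = 14.7648
d((3, 6), (8, -1)) = 8.6023
d((3, 6), (7, 1)) = 6.4031
d((3, 6), (-3, 6)) = 6.0
d((8, -1), (7, 1)) = 2.2361 <-- minimum
d((8, -1), (-3, 6)) = 13.0384
d((7, 1), (-3, 6)) = 11.1803

Closest pair: (8, -1) and (7, 1) with distance 2.2361

The closest pair is (8, -1) and (7, 1) with Euclidean distance 2.2361. For 5 points, brute-force pairwise comparison is shown above. For large n, the divide-and-conquer algorithm (sort by x, recurse on halves, check the dividing strip) achieves O(n log n).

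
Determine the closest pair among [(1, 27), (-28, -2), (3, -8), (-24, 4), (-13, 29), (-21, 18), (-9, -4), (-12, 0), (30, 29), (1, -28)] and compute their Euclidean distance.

Computing all pairwise distances among 10 points:

d((1, 27), (-28, -2)) = 41.0122
d((1, 27), (3, -8)) = 35.0571
d((1, 27), (-24, 4)) = 33.9706
d((1, 27), (-13, 29)) = 14.1421
d((1, 27), (-21, 18)) = 23.7697
d((1, 27), (-9, -4)) = 32.573
d((1, 27), (-12, 0)) = 29.9666
d((1, 27), (30, 29)) = 29.0689
d((1, 27), (1, -28)) = 55.0
d((-28, -2), (3, -8)) = 31.5753
d((-28, -2), (-24, 4)) = 7.2111
d((-28, -2), (-13, 29)) = 34.4384
d((-28, -2), (-21, 18)) = 21.1896
d((-28, -2), (-9, -4)) = 19.105
d((-28, -2), (-12, 0)) = 16.1245
d((-28, -2), (30, 29)) = 65.7647
d((-28, -2), (1, -28)) = 38.9487
d((3, -8), (-24, 4)) = 29.5466
d((3, -8), (-13, 29)) = 40.3113
d((3, -8), (-21, 18)) = 35.3836
d((3, -8), (-9, -4)) = 12.6491
d((3, -8), (-12, 0)) = 17.0
d((3, -8), (30, 29)) = 45.8039
d((3, -8), (1, -28)) = 20.0998
d((-24, 4), (-13, 29)) = 27.313
d((-24, 4), (-21, 18)) = 14.3178
d((-24, 4), (-9, -4)) = 17.0
d((-24, 4), (-12, 0)) = 12.6491
d((-24, 4), (30, 29)) = 59.5063
d((-24, 4), (1, -28)) = 40.6079
d((-13, 29), (-21, 18)) = 13.6015
d((-13, 29), (-9, -4)) = 33.2415
d((-13, 29), (-12, 0)) = 29.0172
d((-13, 29), (30, 29)) = 43.0
d((-13, 29), (1, -28)) = 58.6941
d((-21, 18), (-9, -4)) = 25.0599
d((-21, 18), (-12, 0)) = 20.1246
d((-21, 18), (30, 29)) = 52.1728
d((-21, 18), (1, -28)) = 50.9902
d((-9, -4), (-12, 0)) = 5.0 <-- minimum
d((-9, -4), (30, 29)) = 51.0882
d((-9, -4), (1, -28)) = 26.0
d((-12, 0), (30, 29)) = 51.0392
d((-12, 0), (1, -28)) = 30.8707
d((30, 29), (1, -28)) = 63.9531

Closest pair: (-9, -4) and (-12, 0) with distance 5.0

The closest pair is (-9, -4) and (-12, 0) with Euclidean distance 5.0. For 10 points, brute-force pairwise comparison is shown above. For large n, the divide-and-conquer algorithm (sort by x, recurse on halves, check the dividing strip) achieves O(n log n).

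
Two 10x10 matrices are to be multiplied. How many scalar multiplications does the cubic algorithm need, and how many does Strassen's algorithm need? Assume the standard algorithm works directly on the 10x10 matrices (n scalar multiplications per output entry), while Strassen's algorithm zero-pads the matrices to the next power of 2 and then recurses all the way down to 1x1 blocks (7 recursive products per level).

Matrix multiplication for 10x10 matrices:

Strassen's algorithm requires power-of-2 dimensions. Pad 10x10 to 16x16 (next power of 2).

Standard algorithm: 10^3 = 1000 multiplications
Strassen's algorithm: 7^(log2(16)) = 7^4 = 2401 multiplications
Difference: 1000 - 2401 = -1401 (Strassen uses MORE here due to padding overhead — for small or just-over-power-of-2 n, padding can outweigh the per-level savings)

Standard: 1000 multiplications (10^3). Strassen: 2401 multiplications (7^4, after padding to 16x16). Strassen reduces 8 recursive multiplications to 7 at each level.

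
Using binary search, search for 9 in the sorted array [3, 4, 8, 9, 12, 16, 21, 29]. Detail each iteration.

Binary search for 9 in [3, 4, 8, 9, 12, 16, 21, 29]:

lo=0, hi=7, mid=3, arr[mid]=9 -> Found target at index 3!

Binary search finds 9 at index 3 after 1 comparisons. The search repeatedly halves the search space by comparing with the middle element.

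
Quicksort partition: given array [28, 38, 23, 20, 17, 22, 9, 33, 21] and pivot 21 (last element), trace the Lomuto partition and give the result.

Lomuto partition with pivot = 21:

Initial array: [28, 38, 23, 20, 17, 22, 9, 33, 21]

arr[0]=28 > 21: no swap
arr[1]=38 > 21: no swap
arr[2]=23 > 21: no swap
arr[3]=20 <= 21: swap with position 0, array becomes [20, 38, 23, 28, 17, 22, 9, 33, 21]
arr[4]=17 <= 21: swap with position 1, array becomes [20, 17, 23, 28, 38, 22, 9, 33, 21]
arr[5]=22 > 21: no swap
arr[6]=9 <= 21: swap with position 2, array becomes [20, 17, 9, 28, 38, 22, 23, 33, 21]
arr[7]=33 > 21: no swap

Place pivot at position 3: [20, 17, 9, 21, 38, 22, 23, 33, 28]
Pivot position: 3

After partitioning with pivot 21, the array becomes [20, 17, 9, 21, 38, 22, 23, 33, 28]. The pivot is placed at index 3. All elements to the left of the pivot are <= 21, and all elements to the right are > 21.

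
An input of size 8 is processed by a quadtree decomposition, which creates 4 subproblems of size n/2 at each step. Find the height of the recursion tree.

For divide and conquer with division factor 2:

Problem sizes at each level:
Level 0: 8
Level 1: 4
Level 2: 2
Level 3: 1

The root is level 0 and the size-1 base case is level 3 (the tree spans levels 0 through 3, i.e. 4 levels counting the root), so the depth is the number of divisions: log_2(8) = 3

The recursion tree depth is log_2(8) = 3. At each level, the problem size is divided by 2, so it takes 3 divisions to reduce to a base case of size 1. The algorithm makes 4 recursive calls at each level.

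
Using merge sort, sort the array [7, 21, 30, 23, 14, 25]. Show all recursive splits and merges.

Merge sort trace:

Split: [7, 21, 30, 23, 14, 25] -> [7, 21, 30] and [23, 14, 25]
  Split: [7, 21, 30] -> [7] and [21, 30]
    Split: [21, 30] -> [21] and [30]
    Merge: [21] + [30] -> [21, 30]
  Merge: [7] + [21, 30] -> [7, 21, 30]
  Split: [23, 14, 25] -> [23] and [14, 25]
    Split: [14, 25] -> [14] and [25]
    Merge: [14] + [25] -> [14, 25]
  Merge: [23] + [14, 25] -> [14, 23, 25]
Merge: [7, 21, 30] + [14, 23, 25] -> [7, 14, 21, 23, 25, 30]

Final sorted array: [7, 14, 21, 23, 25, 30]

The merge sort proceeds by recursively splitting the array and merging sorted halves.
After all merges, the sorted array is [7, 14, 21, 23, 25, 30].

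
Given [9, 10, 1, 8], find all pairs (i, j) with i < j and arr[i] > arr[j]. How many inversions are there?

Finding inversions in [9, 10, 1, 8]:

(0, 2): arr[0]=9 > arr[2]=1
(0, 3): arr[0]=9 > arr[3]=8
(1, 2): arr[1]=10 > arr[2]=1
(1, 3): arr[1]=10 > arr[3]=8

Total inversions: 4

The array has 4 inversion(s): (0,2), (0,3), (1,2), (1,3). Each pair (i,j) satisfies i < j and arr[i] > arr[j].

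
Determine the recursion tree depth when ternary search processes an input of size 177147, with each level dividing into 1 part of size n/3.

For divide and conquer with division factor 3:

Problem sizes at each level:
Level 0: 177147
Level 1: 59049
Level 2: 19683
Level 3: 6561
Level 4: 2187
Level 5: 729
Level 6: 243
Level 7: 81
Level 8: 27
Level 9: 9
Level 10: 3
Level 11: 1

The root is level 0 and the size-1 base case is level 11 (the tree spans levels 0 through 11, i.e. 12 levels counting the root), so the depth is the number of divisions: log_3(177147) = 11

The recursion tree depth is log_3(177147) = 11. At each level, the problem size is divided by 3, so it takes 11 divisions to reduce to a base case of size 1. The algorithm makes 1 recursive call at each level.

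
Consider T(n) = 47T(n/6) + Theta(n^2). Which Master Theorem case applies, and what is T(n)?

Master Theorem for T(n) = 47T(n/6) + O(n^2):

a = 47, b = 6, c = 2
log_b(a) = log_6(47) = 2.1488

Case 1: c = 2 < log_6(47) = 2.1488
T(n) = O(n^(log_6 47))

For T(n) = 47T(n/6) + O(n^2): log_6(47) = 2.1488. This is Case 1 of the Master Theorem (c < log_b(a), work dominated by leaves), giving O(n^(log_6 47)).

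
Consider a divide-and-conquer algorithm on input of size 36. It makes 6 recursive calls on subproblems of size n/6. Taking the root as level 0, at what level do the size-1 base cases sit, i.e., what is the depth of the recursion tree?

For divide and conquer with division factor 6:

Problem sizes at each level:
Level 0: 36
Level 1: 6
Level 2: 1

The root is level 0 and the size-1 base case is level 2 (the tree spans levels 0 through 2, i.e. 3 levels counting the root), so the depth is the number of divisions: log_6(36) = 2

The recursion tree depth is log_6(36) = 2. At each level, the problem size is divided by 6, so it takes 2 divisions to reduce to a base case of size 1. The algorithm makes 6 recursive calls at each level.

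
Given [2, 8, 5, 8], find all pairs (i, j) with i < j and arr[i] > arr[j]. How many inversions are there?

Finding inversions in [2, 8, 5, 8]:

(1, 2): arr[1]=8 > arr[2]=5

Total inversions: 1

The array has 1 inversion(s): (1,2). Each pair (i,j) satisfies i < j and arr[i] > arr[j].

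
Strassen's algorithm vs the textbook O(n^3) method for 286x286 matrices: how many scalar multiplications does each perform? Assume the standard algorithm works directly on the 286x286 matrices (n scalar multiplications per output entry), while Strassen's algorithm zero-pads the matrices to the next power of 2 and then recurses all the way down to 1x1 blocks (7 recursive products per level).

Matrix multiplication for 286x286 matrices:

Strassen's algorithm requires power-of-2 dimensions. Pad 286x286 to 512x512 (next power of 2).

Standard algorithm: 286^3 = 23393656 multiplications
Strassen's algorithm: 7^(log2(512)) = 7^9 = 40353607 multiplications
Difference: 23393656 - 40353607 = -16959951 (Strassen uses MORE here due to padding overhead — for small or just-over-power-of-2 n, padding can outweigh the per-level savings)

Standard: 23393656 multiplications (286^3). Strassen: 40353607 multiplications (7^9, after padding to 512x512). Strassen reduces 8 recursive multiplications to 7 at each level.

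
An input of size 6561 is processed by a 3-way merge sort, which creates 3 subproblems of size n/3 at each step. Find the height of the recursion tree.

For divide and conquer with division factor 3:

Problem sizes at each level:
Level 0: 6561
Level 1: 2187
Level 2: 729
Level 3: 243
Level 4: 81
Level 5: 27
Level 6: 9
Level 7: 3
Level 8: 1

The root is level 0 and the size-1 base case is level 8 (the tree spans levels 0 through 8, i.e. 9 levels counting the root), so the depth is the number of divisions: log_3(6561) = 8

The recursion tree depth is log_3(6561) = 8. At each level, the problem size is divided by 3, so it takes 8 divisions to reduce to a base case of size 1. The algorithm makes 3 recursive calls at each level.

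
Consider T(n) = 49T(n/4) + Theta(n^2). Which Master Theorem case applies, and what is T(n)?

Master Theorem for T(n) = 49T(n/4) + O(n^2):

a = 49, b = 4, c = 2
log_b(a) = log_4(49) = 2.8074

Case 1: c = 2 < log_4(49) = 2.8074
T(n) = O(n^(log_4 49))

For T(n) = 49T(n/4) + O(n^2): log_4(49) = 2.8074. This is Case 1 of the Master Theorem (c < log_b(a), work dominated by leaves), giving O(n^(log_4 49)).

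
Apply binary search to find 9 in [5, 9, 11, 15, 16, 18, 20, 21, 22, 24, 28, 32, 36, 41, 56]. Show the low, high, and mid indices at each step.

Binary search for 9 in [5, 9, 11, 15, 16, 18, 20, 21, 22, 24, 28, 32, 36, 41, 56]:

lo=0, hi=14, mid=7, arr[mid]=21 -> 21 > 9, search left half
lo=0, hi=6, mid=3, arr[mid]=15 -> 15 > 9, search left half
lo=0, hi=2, mid=1, arr[mid]=9 -> Found target at index 1!

Binary search finds 9 at index 1 after 3 comparisons. The search repeatedly halves the search space by comparing with the middle element.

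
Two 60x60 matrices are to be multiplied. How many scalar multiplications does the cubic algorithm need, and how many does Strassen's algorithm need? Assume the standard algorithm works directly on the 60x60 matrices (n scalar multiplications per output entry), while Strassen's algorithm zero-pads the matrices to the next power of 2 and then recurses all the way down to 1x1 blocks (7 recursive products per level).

Matrix multiplication for 60x60 matrices:

Strassen's algorithm requires power-of-2 dimensions. Pad 60x60 to 64x64 (next power of 2).

Standard algorithm: 60^3 = 216000 multiplications
Strassen's algorithm: 7^(log2(64)) = 7^6 = 117649 multiplications
Savings: 216000 - 117649 = 98351 multiplications

Standard: 216000 multiplications (60^3). Strassen: 117649 multiplications (7^6, after padding to 64x64). Strassen reduces 8 recursive multiplications to 7 at each level.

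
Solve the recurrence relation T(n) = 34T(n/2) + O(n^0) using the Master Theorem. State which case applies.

Master Theorem for T(n) = 34T(n/2) + O(n^0):

a = 34, b = 2, c = 0
log_b(a) = log_2(34) = 5.0875

Case 1: c = 0 < log_2(34) = 5.0875
T(n) = O(n^(log_2 34))

For T(n) = 34T(n/2) + O(n^0): log_2(34) = 5.0875. This is Case 1 of the Master Theorem (c < log_b(a), work dominated by leaves), giving O(n^(log_2 34)).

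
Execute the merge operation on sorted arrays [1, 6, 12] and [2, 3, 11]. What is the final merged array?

Merging process:

Compare 1 vs 2: take 1 from left. Merged: [1]
Compare 6 vs 2: take 2 from right. Merged: [1, 2]
Compare 6 vs 3: take 3 from right. Merged: [1, 2, 3]
Compare 6 vs 11: take 6 from left. Merged: [1, 2, 3, 6]
Compare 12 vs 11: take 11 from right. Merged: [1, 2, 3, 6, 11]
Append remaining from left: [12]. Merged: [1, 2, 3, 6, 11, 12]

Final merged array: [1, 2, 3, 6, 11, 12]
Total comparisons: 5

The merged array is [1, 2, 3, 6, 11, 12], requiring 5 comparisons. The merge step runs in O(n) time where n is the total number of elements.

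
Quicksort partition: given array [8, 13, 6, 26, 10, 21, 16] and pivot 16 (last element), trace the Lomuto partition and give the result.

Lomuto partition with pivot = 16:

Initial array: [8, 13, 6, 26, 10, 21, 16]

arr[0]=8 <= 16: swap with position 0, array becomes [8, 13, 6, 26, 10, 21, 16]
arr[1]=13 <= 16: swap with position 1, array becomes [8, 13, 6, 26, 10, 21, 16]
arr[2]=6 <= 16: swap with position 2, array becomes [8, 13, 6, 26, 10, 21, 16]
arr[3]=26 > 16: no swap
arr[4]=10 <= 16: swap with position 3, array becomes [8, 13, 6, 10, 26, 21, 16]
arr[5]=21 > 16: no swap

Place pivot at position 4: [8, 13, 6, 10, 16, 21, 26]
Pivot position: 4

After partitioning with pivot 16, the array becomes [8, 13, 6, 10, 16, 21, 26]. The pivot is placed at index 4. All elements to the left of the pivot are <= 16, and all elements to the right are > 16.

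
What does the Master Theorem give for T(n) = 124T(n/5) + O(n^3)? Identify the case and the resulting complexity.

Master Theorem for T(n) = 124T(n/5) + O(n^3):

a = 124, b = 5, c = 3
log_b(a) = log_5(124) = 2.9950

Case 3: c = 3 > log_5(124) = 2.9950
T(n) = O(n^3) = O(n^3)

For T(n) = 124T(n/5) + O(n^3): log_5(124) = 2.9950. This is Case 3 of the Master Theorem (c > log_b(a), work dominated by root), giving O(n^3).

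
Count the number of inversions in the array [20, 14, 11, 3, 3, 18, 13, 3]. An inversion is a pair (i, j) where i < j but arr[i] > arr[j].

Finding inversions in [20, 14, 11, 3, 3, 18, 13, 3]:

(0, 1): arr[0]=20 > arr[1]=14
(0, 2): arr[0]=20 > arr[2]=11
(0, 3): arr[0]=20 > arr[3]=3
(0, 4): arr[0]=20 > arr[4]=3
(0, 5): arr[0]=20 > arr[5]=18
(0, 6): arr[0]=20 > arr[6]=13
(0, 7): arr[0]=20 > arr[7]=3
(1, 2): arr[1]=14 > arr[2]=11
(1, 3): arr[1]=14 > arr[3]=3
(1, 4): arr[1]=14 > arr[4]=3
(1, 6): arr[1]=14 > arr[6]=13
(1, 7): arr[1]=14 > arr[7]=3
(2, 3): arr[2]=11 > arr[3]=3
(2, 4): arr[2]=11 > arr[4]=3
(2, 7): arr[2]=11 > arr[7]=3
(5, 6): arr[5]=18 > arr[6]=13
(5, 7): arr[5]=18 > arr[7]=3
(6, 7): arr[6]=13 > arr[7]=3

Total inversions: 18

The array has 18 inversion(s): (0,1), (0,2), (0,3), (0,4), (0,5), (0,6), (0,7), (1,2), (1,3), (1,4), (1,6), (1,7), (2,3), (2,4), (2,7), (5,6), (5,7), (6,7). Each pair (i,j) satisfies i < j and arr[i] > arr[j].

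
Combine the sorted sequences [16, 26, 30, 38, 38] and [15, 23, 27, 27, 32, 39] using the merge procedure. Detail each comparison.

Merging process:

Compare 16 vs 15: take 15 from right. Merged: [15]
Compare 16 vs 23: take 16 from left. Merged: [15, 16]
Compare 26 vs 23: take 23 from right. Merged: [15, 16, 23]
Compare 26 vs 27: take 26 from left. Merged: [15, 16, 23, 26]
Compare 30 vs 27: take 27 from right. Merged: [15, 16, 23, 26, 27]
Compare 30 vs 27: take 27 from right. Merged: [15, 16, 23, 26, 27, 27]
Compare 30 vs 32: take 30 from left. Merged: [15, 16, 23, 26, 27, 27, 30]
Compare 38 vs 32: take 32 from right. Merged: [15, 16, 23, 26, 27, 27, 30, 32]
Compare 38 vs 39: take 38 from left. Merged: [15, 16, 23, 26, 27, 27, 30, 32, 38]
Compare 38 vs 39: take 38 from left. Merged: [15, 16, 23, 26, 27, 27, 30, 32, 38, 38]
Append remaining from right: [39]. Merged: [15, 16, 23, 26, 27, 27, 30, 32, 38, 38, 39]

Final merged array: [15, 16, 23, 26, 27, 27, 30, 32, 38, 38, 39]
Total comparisons: 10

The merged array is [15, 16, 23, 26, 27, 27, 30, 32, 38, 38, 39], requiring 10 comparisons. The merge step runs in O(n) time where n is the total number of elements.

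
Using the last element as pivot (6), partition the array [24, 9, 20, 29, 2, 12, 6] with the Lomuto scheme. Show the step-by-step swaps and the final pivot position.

Lomuto partition with pivot = 6:

Initial array: [24, 9, 20, 29, 2, 12, 6]

arr[0]=24 > 6: no swap
arr[1]=9 > 6: no swap
arr[2]=20 > 6: no swap
arr[3]=29 > 6: no swap
arr[4]=2 <= 6: swap with position 0, array becomes [2, 9, 20, 29, 24, 12, 6]
arr[5]=12 > 6: no swap

Place pivot at position 1: [2, 6, 20, 29, 24, 12, 9]
Pivot position: 1

After partitioning with pivot 6, the array becomes [2, 6, 20, 29, 24, 12, 9]. The pivot is placed at index 1. All elements to the left of the pivot are <= 6, and all elements to the right are > 6.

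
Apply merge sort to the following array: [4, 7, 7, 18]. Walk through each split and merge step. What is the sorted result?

Merge sort trace:

Split: [4, 7, 7, 18] -> [4, 7] and [7, 18]
  Split: [4, 7] -> [4] and [7]
  Merge: [4] + [7] -> [4, 7]
  Split: [7, 18] -> [7] and [18]
  Merge: [7] + [18] -> [7, 18]
Merge: [4, 7] + [7, 18] -> [4, 7, 7, 18]

Final sorted array: [4, 7, 7, 18]

The merge sort proceeds by recursively splitting the array and merging sorted halves.
After all merges, the sorted array is [4, 7, 7, 18].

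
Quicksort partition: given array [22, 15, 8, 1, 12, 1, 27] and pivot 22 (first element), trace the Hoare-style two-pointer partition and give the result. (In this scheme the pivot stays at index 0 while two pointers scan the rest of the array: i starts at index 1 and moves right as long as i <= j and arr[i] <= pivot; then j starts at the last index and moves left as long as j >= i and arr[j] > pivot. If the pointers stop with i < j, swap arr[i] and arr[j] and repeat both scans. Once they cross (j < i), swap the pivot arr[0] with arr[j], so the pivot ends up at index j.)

Hoare-style two-pointer partition with pivot = 22:

Initial array: [22, 15, 8, 1, 12, 1, 27]

Pointers start at i = 1, j = 6.
i ends at 6, j ends at 5: the pointers have crossed (j < i), so scanning stops.

Swap pivot arr[0] with arr[5] to place pivot at position 5: [1, 15, 8, 1, 12, 22, 27]
Pivot position: 5

After partitioning with pivot 22, the array becomes [1, 15, 8, 1, 12, 22, 27]. The pivot is placed at index 5. All elements to the left of the pivot are <= 22, and all elements to the right are > 22.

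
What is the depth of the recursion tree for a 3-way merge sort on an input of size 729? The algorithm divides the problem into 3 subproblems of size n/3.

For divide and conquer with division factor 3:

Problem sizes at each level:
Level 0: 729
Level 1: 243
Level 2: 81
Level 3: 27
Level 4: 9
Level 5: 3
Level 6: 1

The root is level 0 and the size-1 base case is level 6 (the tree spans levels 0 through 6, i.e. 7 levels counting the root), so the depth is the number of divisions: log_3(729) = 6

The recursion tree depth is log_3(729) = 6. At each level, the problem size is divided by 3, so it takes 6 divisions to reduce to a base case of size 1. The algorithm makes 3 recursive calls at each level.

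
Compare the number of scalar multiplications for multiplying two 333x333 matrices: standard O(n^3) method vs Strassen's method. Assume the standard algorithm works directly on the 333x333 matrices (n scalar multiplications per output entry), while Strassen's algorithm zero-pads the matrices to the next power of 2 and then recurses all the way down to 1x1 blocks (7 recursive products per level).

Matrix multiplication for 333x333 matrices:

Strassen's algorithm requires power-of-2 dimensions. Pad 333x333 to 512x512 (next power of 2).

Standard algorithm: 333^3 = 36926037 multiplications
Strassen's algorithm: 7^(log2(512)) = 7^9 = 40353607 multiplications
Difference: 36926037 - 40353607 = -3427570 (Strassen uses MORE here due to padding overhead — for small or just-over-power-of-2 n, padding can outweigh the per-level savings)

Standard: 36926037 multiplications (333^3). Strassen: 40353607 multiplications (7^9, after padding to 512x512). Strassen reduces 8 recursive multiplications to 7 at each level.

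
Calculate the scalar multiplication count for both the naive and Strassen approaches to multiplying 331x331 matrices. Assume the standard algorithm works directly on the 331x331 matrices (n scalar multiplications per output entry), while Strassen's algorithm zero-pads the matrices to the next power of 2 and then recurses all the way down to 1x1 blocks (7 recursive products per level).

Matrix multiplication for 331x331 matrices:

Strassen's algorithm requires power-of-2 dimensions. Pad 331x331 to 512x512 (next power of 2).

Standard algorithm: 331^3 = 36264691 multiplications
Strassen's algorithm: 7^(log2(512)) = 7^9 = 40353607 multiplications
Difference: 36264691 - 40353607 = -4088916 (Strassen uses MORE here due to padding overhead — for small or just-over-power-of-2 n, padding can outweigh the per-level savings)

Standard: 36264691 multiplications (331^3). Strassen: 40353607 multiplications (7^9, after padding to 512x512). Strassen reduces 8 recursive multiplications to 7 at each level.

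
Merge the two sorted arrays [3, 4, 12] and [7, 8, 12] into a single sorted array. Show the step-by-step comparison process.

Merging process:

Compare 3 vs 7: take 3 from left. Merged: [3]
Compare 4 vs 7: take 4 from left. Merged: [3, 4]
Compare 12 vs 7: take 7 from right. Merged: [3, 4, 7]
Compare 12 vs 8: take 8 from right. Merged: [3, 4, 7, 8]
Compare 12 vs 12: take 12 from left. Merged: [3, 4, 7, 8, 12]
Append remaining from right: [12]. Merged: [3, 4, 7, 8, 12, 12]

Final merged array: [3, 4, 7, 8, 12, 12]
Total comparisons: 5

The merged array is [3, 4, 7, 8, 12, 12], requiring 5 comparisons. The merge step runs in O(n) time where n is the total number of elements.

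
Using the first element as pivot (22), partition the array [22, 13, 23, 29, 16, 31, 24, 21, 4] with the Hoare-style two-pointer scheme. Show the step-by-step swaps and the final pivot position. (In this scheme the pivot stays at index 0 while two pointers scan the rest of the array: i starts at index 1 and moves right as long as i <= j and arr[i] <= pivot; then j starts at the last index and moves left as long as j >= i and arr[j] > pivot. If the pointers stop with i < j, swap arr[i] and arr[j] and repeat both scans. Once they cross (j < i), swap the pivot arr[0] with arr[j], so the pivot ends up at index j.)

Hoare-style two-pointer partition with pivot = 22:

Initial array: [22, 13, 23, 29, 16, 31, 24, 21, 4]

Pointers start at i = 1, j = 8.
i stops at index 2 (arr[2]=23 > 22), j stops at index 8 (arr[8]=4 <= 22): swap arr[2] and arr[8], array becomes [22, 13, 4, 29, 16, 31, 24, 21, 23]
i stops at index 3 (arr[3]=29 > 22), j stops at index 7 (arr[7]=21 <= 22): swap arr[3] and arr[7], array becomes [22, 13, 4, 21, 16, 31, 24, 29, 23]
i ends at 5, j ends at 4: the pointers have crossed (j < i), so scanning stops.

Swap pivot arr[0] with arr[4] to place pivot at position 4: [16, 13, 4, 21, 22, 31, 24, 29, 23]
Pivot position: 4

After partitioning with pivot 22, the array becomes [16, 13, 4, 21, 22, 31, 24, 29, 23]. The pivot is placed at index 4. All elements to the left of the pivot are <= 22, and all elements to the right are > 22.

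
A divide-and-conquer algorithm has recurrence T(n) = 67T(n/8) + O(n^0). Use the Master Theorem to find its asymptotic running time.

Master Theorem for T(n) = 67T(n/8) + O(n^0):

a = 67, b = 8, c = 0
log_b(a) = log_8(67) = 2.0220

Case 1: c = 0 < log_8(67) = 2.0220
T(n) = O(n^(log_8 67))

For T(n) = 67T(n/8) + O(n^0): log_8(67) = 2.0220. This is Case 1 of the Master Theorem (c < log_b(a), work dominated by leaves), giving O(n^(log_8 67)).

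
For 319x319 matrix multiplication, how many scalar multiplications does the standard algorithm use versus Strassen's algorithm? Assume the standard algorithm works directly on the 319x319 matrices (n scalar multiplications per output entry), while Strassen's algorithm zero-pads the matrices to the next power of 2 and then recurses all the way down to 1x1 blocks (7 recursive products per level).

Matrix multiplication for 319x319 matrices:

Strassen's algorithm requires power-of-2 dimensions. Pad 319x319 to 512x512 (next power of 2).

Standard algorithm: 319^3 = 32461759 multiplications
Strassen's algorithm: 7^(log2(512)) = 7^9 = 40353607 multiplications
Difference: 32461759 - 40353607 = -7891848 (Strassen uses MORE here due to padding overhead — for small or just-over-power-of-2 n, padding can outweigh the per-level savings)

Standard: 32461759 multiplications (319^3). Strassen: 40353607 multiplications (7^9, after padding to 512x512). Strassen reduces 8 recursive multiplications to 7 at each level.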